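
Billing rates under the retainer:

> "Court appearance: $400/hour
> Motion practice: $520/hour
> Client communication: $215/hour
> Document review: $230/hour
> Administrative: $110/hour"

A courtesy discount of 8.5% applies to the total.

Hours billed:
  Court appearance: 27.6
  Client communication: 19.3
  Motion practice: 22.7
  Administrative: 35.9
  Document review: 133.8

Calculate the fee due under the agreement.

Court appearance: 27.6 × $400 = $11,040.00
Motion practice: 22.7 × $520 = $11,804.00
Client communication: 19.3 × $215 = $4,149.50
Document review: 133.8 × $230 = $30,774.00
Administrative: 35.9 × $110 = $3,949.00
Subtotal: $61,716.50
Less 8.5% discount: −$5,245.90
Total: $61,716.50 − $5,245.90 = $56,470.60

$56,470.60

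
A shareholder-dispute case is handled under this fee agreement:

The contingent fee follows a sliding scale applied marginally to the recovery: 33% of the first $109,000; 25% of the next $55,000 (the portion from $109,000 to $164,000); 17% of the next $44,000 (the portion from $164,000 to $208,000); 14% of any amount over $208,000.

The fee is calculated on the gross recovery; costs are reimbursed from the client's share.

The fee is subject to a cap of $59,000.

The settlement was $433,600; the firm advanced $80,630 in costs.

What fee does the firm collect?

Fee base is the gross recovery, $433,600; costs are reimbursed separately.
First $109,000 at 33% = $35,970.00
Next $55,000 at 25% = $13,750.00
Next $44,000 at 17% = $7,480.00
Remaining $225,600 at 14% = $31,584.00
Fee: $35,970.00 + $13,750.00 + $7,480.00 + $31,584.00 = $88,784.00
$88,784.00 exceeds the $59,000 cap, so the fee is capped at $59,000.00.

$59,000.00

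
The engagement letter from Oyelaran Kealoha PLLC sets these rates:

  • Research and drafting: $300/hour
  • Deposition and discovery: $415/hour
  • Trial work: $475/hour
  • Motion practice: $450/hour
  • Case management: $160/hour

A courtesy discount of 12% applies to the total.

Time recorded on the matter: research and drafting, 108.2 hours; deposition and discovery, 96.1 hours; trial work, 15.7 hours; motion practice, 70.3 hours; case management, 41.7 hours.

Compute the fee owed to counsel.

Research and drafting: 108.2 × $300 = $32,460.00
Deposition and discovery: 96.1 × $415 = $39,881.50
Trial work: 15.7 × $475 = $7,457.50
Motion practice: 70.3 × $450 = $31,635.00
Case management: 41.7 × $160 = $6,672.00
Subtotal: $118,106.00
Less 12% discount: −$14,172.72
Total: $118,106.00 − $14,172.72 = $103,933.28

$103,933.28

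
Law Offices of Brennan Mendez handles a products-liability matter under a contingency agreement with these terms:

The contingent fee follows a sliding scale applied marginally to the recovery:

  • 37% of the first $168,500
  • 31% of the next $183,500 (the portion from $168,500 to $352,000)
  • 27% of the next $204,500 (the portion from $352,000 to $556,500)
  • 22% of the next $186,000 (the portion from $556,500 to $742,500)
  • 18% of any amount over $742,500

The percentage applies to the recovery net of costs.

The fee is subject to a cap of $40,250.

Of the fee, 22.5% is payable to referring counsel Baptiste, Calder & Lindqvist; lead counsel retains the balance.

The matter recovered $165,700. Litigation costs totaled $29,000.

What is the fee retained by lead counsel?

$31,193.75

Fee base (net of costs): $165,700 − $29,000 = $136,700
First $136,700 at 37% = $50,579.00
$50,579.00 exceeds the $40,250 cap, so the fee is capped at $40,250.00.
Referral share: 22.5% of $40,250.00 = $9,056.25; lead counsel retains $40,250.00 − $9,056.25 = $31,193.75.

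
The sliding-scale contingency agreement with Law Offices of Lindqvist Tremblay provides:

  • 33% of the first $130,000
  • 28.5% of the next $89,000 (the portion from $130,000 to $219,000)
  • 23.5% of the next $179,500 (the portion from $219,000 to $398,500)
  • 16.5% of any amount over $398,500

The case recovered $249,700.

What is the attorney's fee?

First $130,000 at 33% = $42,900.00
Next $89,000 at 28.5% = $25,365.00
Remaining $30,700 at 23.5% = $7,214.50
Fee: $42,900.00 + $25,365.00 + $7,214.50 = $75,479.50

$75,479.50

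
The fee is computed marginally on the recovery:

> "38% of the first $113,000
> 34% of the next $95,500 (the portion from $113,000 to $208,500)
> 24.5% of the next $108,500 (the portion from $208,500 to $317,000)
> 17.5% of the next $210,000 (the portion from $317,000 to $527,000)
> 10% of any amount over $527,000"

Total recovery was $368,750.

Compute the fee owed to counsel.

First $113,000 at 38% = $42,940.00
Next $95,500 at 34% = $32,470.00
Next $108,500 at 24.5% = $26,582.50
Remaining $51,750 at 17.5% = $9,056.25
Fee: $42,940.00 + $32,470.00 + $26,582.50 + $9,056.25 = $111,048.75

$111,048.75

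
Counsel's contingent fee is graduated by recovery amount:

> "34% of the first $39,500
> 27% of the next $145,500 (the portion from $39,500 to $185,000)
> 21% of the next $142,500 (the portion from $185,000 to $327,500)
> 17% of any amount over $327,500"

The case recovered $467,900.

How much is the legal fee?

$106,508.00

First $39,500 at 34% = $13,430.00
Next $145,500 at 27% = $39,285.00
Next $142,500 at 21% = $29,925.00
Remaining $140,400 at 17% = $23,868.00
Fee: $13,430.00 + $39,285.00 + $29,925.00 + $23,868.00 = $106,508.00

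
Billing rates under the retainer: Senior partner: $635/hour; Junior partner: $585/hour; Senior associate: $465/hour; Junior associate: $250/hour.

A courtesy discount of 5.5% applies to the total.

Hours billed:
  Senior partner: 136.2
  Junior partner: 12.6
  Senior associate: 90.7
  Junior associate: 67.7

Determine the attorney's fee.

Senior partner: 136.2 × $635 = $86,487.00
Junior partner: 12.6 × $585 = $7,371.00
Senior associate: 90.7 × $465 = $42,175.50
Junior associate: 67.7 × $250 = $16,925.00
Subtotal: $152,958.50
Less 5.5% discount: −$8,412.72
Total: $152,958.50 − $8,412.72 = $144,545.78

$144,545.78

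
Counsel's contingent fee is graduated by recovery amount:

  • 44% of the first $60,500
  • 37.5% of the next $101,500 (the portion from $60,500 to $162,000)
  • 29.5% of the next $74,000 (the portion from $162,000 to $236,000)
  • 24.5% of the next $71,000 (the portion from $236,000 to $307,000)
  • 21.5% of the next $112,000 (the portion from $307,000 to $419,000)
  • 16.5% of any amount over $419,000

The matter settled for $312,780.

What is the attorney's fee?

$105,150.20

First $60,500 at 44% = $26,620.00
Next $101,500 at 37.5% = $38,062.50
Next $74,000 at 29.5% = $21,830.00
Next $71,000 at 24.5% = $17,395.00
Remaining $5,780 at 21.5% = $1,242.70
Fee: $26,620.00 + $38,062.50 + $21,830.00 + $17,395.00 + $1,242.70 = $105,150.20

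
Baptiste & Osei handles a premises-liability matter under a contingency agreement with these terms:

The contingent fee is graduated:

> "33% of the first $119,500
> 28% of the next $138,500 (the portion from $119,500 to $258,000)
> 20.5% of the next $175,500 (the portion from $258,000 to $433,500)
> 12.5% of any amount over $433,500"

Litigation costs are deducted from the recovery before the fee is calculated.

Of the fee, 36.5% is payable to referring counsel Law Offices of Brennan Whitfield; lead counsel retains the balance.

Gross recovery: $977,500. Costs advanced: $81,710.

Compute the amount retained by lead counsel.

$109,206.51

Fee base (net of costs): $977,500 − $81,710 = $895,790
First $119,500 at 33% = $39,435.00
Next $138,500 at 28% = $38,780.00
Next $175,500 at 20.5% = $35,977.50
Remaining $462,290 at 12.5% = $57,786.25
Fee: $39,435.00 + $38,780.00 + $35,977.50 + $57,786.25 = $171,978.75
Referral share: 36.5% of $171,978.75 = $62,772.24; lead counsel retains $171,978.75 − $62,772.24 = $109,206.51.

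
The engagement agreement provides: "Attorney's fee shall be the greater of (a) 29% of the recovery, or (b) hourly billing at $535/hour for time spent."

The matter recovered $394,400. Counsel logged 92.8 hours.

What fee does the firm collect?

(a) 29% of $394,400 = $114,376.00
(b) 92.8 × $535 = $49,648.00
The greater is (a): $114,376.00.

$114,376.00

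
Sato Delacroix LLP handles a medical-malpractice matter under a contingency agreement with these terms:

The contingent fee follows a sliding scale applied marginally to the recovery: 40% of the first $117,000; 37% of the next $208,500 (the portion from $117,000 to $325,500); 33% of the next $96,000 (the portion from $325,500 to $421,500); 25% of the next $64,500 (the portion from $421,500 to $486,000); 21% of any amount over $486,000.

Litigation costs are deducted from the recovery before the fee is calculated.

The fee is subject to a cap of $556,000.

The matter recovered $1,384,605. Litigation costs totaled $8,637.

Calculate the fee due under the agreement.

$358,643.28

Fee base (net of costs): $1,384,605 − $8,637 = $1,375,968
First $117,000 at 40% = $46,800.00
Next $208,500 at 37% = $77,145.00
Next $96,000 at 33% = $31,680.00
Next $64,500 at 25% = $16,125.00
Remaining $889,968 at 21% = $186,893.28
Fee: $46,800.00 + $77,145.00 + $31,680.00 + $16,125.00 + $186,893.28 = $358,643.28
$358,643.28 is under the $556,000 cap.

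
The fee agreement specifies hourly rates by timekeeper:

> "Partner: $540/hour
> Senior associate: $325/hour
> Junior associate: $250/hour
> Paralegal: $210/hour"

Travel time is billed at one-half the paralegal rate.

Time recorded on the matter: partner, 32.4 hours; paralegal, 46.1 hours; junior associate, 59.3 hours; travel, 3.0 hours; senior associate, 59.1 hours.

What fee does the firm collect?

Partner: 32.4 × $540 = $17,496.00
Senior associate: 59.1 × $325 = $19,207.50
Junior associate: 59.3 × $250 = $14,825.00
Paralegal: 46.1 × $210 = $9,681.00
Subtotal: $17,496.00 + $19,207.50 + $14,825.00 + $9,681.00 = $61,209.50
Travel: 3.0 × ($210 ÷ 2) = 3.0 × $105.00 = $315.00
Total: $61,209.50 + $315.00 = $61,524.50

$61,524.50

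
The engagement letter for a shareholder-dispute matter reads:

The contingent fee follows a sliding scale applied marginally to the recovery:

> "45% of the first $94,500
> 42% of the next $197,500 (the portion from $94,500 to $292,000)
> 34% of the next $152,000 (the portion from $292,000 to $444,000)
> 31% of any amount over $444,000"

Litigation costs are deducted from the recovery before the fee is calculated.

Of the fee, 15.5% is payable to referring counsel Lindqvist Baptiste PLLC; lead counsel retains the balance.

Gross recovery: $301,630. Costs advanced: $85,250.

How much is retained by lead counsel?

$79,188.84

Fee base (net of costs): $301,630 − $85,250 = $216,380
First $94,500 at 45% = $42,525.00
Remaining $121,880 at 42% = $51,189.60
Fee: $42,525.00 + $51,189.60 = $93,714.60
Referral share: 15.5% of $93,714.60 = $14,525.76; lead counsel retains $93,714.60 − $14,525.76 = $79,188.84.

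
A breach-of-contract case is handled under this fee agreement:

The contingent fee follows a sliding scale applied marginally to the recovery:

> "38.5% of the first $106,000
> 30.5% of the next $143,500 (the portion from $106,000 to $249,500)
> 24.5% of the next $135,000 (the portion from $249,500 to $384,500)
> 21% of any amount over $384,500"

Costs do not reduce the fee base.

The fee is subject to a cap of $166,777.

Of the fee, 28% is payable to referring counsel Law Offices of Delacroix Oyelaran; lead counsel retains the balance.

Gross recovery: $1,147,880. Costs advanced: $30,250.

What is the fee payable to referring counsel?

Fee base is the gross recovery, $1,147,880; costs are reimbursed separately.
First $106,000 at 38.5% = $40,810.00
Next $143,500 at 30.5% = $43,767.50
Next $135,000 at 24.5% = $33,075.00
Remaining $763,380 at 21% = $160,309.80
Fee: $40,810.00 + $43,767.50 + $33,075.00 + $160,309.80 = $277,962.30
$277,962.30 exceeds the $166,777 cap, so the fee is capped at $166,777.00.
Referral share: 28% of $166,777.00 = $46,697.56; lead counsel retains $166,777.00 − $46,697.56 = $120,079.44.

$46,697.56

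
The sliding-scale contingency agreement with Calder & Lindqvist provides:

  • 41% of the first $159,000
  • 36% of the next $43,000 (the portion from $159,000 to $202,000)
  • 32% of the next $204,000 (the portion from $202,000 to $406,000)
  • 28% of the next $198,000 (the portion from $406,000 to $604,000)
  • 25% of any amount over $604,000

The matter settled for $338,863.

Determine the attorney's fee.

First $159,000 at 41% = $65,190.00
Next $43,000 at 36% = $15,480.00
Remaining $136,863 at 32% = $43,796.16
Fee: $65,190.00 + $15,480.00 + $43,796.16 = $124,466.16

$124,466.16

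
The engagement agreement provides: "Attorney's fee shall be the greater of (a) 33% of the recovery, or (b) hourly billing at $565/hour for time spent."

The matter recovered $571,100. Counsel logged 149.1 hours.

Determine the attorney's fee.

(a) 33% of $571,100 = $188,463.00
(b) 149.1 × $565 = $84,241.50
The greater is (a): $188,463.00.

$188,463.00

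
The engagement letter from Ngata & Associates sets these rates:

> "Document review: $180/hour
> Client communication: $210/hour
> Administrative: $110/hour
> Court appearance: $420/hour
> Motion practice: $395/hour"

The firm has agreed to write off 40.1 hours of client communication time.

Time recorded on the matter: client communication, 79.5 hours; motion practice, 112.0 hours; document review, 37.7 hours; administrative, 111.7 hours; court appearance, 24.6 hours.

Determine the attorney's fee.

Document review: 37.7 × $180 = $6,786.00
Client communication: 79.5 × $210 = $16,695.00
Administrative: 111.7 × $110 = $12,287.00
Court appearance: 24.6 × $420 = $10,332.00
Motion practice: 112.0 × $395 = $44,240.00
Subtotal: $90,340.00
Write-off: 40.1 × $210 = $8,421.00
Total: $90,340.00 − $8,421.00 = $81,919.00

$81,919.00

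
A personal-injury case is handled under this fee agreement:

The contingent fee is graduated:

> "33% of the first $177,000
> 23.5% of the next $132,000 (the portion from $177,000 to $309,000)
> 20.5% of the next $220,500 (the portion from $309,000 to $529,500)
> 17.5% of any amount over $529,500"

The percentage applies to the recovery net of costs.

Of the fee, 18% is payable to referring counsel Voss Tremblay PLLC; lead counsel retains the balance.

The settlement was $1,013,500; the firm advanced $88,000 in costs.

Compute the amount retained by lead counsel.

Fee base (net of costs): $1,013,500 − $88,000 = $925,500
First $177,000 at 33% = $58,410.00
Next $132,000 at 23.5% = $31,020.00
Next $220,500 at 20.5% = $45,202.50
Remaining $396,000 at 17.5% = $69,300.00
Fee: $58,410.00 + $31,020.00 + $45,202.50 + $69,300.00 = $203,932.50
Referral share: 18% of $203,932.50 = $36,707.85; lead counsel retains $203,932.50 − $36,707.85 = $167,224.65.

$167,224.65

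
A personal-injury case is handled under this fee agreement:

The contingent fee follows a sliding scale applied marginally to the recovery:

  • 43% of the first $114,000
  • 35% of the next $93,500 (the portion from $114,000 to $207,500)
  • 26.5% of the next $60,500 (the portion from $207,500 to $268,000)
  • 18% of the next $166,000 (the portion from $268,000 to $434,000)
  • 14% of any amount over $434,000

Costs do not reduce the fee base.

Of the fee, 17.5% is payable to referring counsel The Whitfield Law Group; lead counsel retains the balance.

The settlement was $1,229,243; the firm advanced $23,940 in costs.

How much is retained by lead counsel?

Fee base is the gross recovery, $1,229,243; costs are reimbursed separately.
First $114,000 at 43% = $49,020.00
Next $93,500 at 35% = $32,725.00
Next $60,500 at 26.5% = $16,032.50
Next $166,000 at 18% = $29,880.00
Remaining $795,243 at 14% = $111,334.02
Fee: $49,020.00 + $32,725.00 + $16,032.50 + $29,880.00 + $111,334.02 = $238,991.52
Referral share: 17.5% of $238,991.52 = $41,823.52; lead counsel retains $238,991.52 − $41,823.52 = $197,168.00.

$197,168.00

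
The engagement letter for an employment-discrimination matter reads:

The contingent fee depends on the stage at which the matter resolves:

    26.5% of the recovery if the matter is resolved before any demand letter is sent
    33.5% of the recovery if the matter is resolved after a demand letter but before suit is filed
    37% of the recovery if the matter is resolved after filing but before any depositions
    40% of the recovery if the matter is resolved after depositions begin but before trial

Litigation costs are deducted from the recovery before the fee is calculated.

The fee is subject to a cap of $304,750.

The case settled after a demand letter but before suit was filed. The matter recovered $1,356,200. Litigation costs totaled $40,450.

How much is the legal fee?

Fee base (net of costs): $1,356,200 − $40,450 = $1,315,750
The matter settled after a demand letter but before suit was filed, so the 33.5% rate applies.
$1,315,750 × 33.5% = $440,776.25
$440,776.25 exceeds the $304,750 cap, so the fee is capped at $304,750.00.

$304,750.00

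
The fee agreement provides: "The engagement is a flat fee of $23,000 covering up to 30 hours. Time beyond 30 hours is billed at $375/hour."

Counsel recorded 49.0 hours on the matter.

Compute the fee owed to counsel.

$30,125.00

Flat fee: $23,000.00
Excess hours: 49.0 − 30 = 19.0
Overrun: 19.0 × $375 = $7,125.00
Total: $23,000.00 + $7,125.00 = $30,125.00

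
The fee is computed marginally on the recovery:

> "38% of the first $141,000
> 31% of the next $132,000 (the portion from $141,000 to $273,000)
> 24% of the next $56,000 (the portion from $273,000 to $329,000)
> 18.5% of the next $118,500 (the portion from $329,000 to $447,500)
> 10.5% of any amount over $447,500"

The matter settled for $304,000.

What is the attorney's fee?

First $141,000 at 38% = $53,580.00
Next $132,000 at 31% = $40,920.00
Remaining $31,000 at 24% = $7,440.00
Fee: $53,580.00 + $40,920.00 + $7,440.00 = $101,940.00

$101,940.00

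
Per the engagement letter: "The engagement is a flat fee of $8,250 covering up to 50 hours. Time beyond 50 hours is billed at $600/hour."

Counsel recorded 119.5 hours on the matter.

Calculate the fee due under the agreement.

$49,950.00

Flat fee: $8,250.00
Excess hours: 119.5 − 50 = 69.5
Overrun: 69.5 × $600 = $41,700.00
Total: $8,250.00 + $41,700.00 = $49,950.00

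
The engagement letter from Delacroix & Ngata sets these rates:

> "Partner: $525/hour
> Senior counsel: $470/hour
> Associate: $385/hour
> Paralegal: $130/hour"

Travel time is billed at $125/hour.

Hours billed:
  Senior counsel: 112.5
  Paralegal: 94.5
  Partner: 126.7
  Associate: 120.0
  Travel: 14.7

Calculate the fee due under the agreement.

$179,715.00

Partner: 126.7 × $525 = $66,517.50
Senior counsel: 112.5 × $470 = $52,875.00
Associate: 120.0 × $385 = $46,200.00
Paralegal: 94.5 × $130 = $12,285.00
Subtotal: $66,517.50 + $52,875.00 + $46,200.00 + $12,285.00 = $177,877.50
Travel: 14.7 × $125 = $1,837.50
Total: $177,877.50 + $1,837.50 = $179,715.00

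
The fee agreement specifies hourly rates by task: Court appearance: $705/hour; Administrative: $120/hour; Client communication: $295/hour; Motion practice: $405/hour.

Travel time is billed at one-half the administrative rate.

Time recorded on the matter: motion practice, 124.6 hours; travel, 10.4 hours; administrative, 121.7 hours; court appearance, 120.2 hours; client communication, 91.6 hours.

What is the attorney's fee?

Court appearance: 120.2 × $705 = $84,741.00
Administrative: 121.7 × $120 = $14,604.00
Client communication: 91.6 × $295 = $27,022.00
Motion practice: 124.6 × $405 = $50,463.00
Subtotal: $84,741.00 + $14,604.00 + $27,022.00 + $50,463.00 = $176,830.00
Travel: 10.4 × ($120 ÷ 2) = 10.4 × $60.00 = $624.00
Total: $176,830.00 + $624.00 = $177,454.00

$177,454.00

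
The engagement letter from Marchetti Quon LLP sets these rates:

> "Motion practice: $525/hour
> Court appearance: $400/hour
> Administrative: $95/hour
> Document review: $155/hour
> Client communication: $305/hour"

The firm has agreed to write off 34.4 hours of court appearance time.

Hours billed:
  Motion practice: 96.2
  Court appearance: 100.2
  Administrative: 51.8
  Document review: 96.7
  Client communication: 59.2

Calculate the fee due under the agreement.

Motion practice: 96.2 × $525 = $50,505.00
Court appearance: 100.2 × $400 = $40,080.00
Administrative: 51.8 × $95 = $4,921.00
Document review: 96.7 × $155 = $14,988.50
Client communication: 59.2 × $305 = $18,056.00
Subtotal: $128,550.50
Write-off: 34.4 × $400 = $13,760.00
Total: $128,550.50 − $13,760.00 = $114,790.50

$114,790.50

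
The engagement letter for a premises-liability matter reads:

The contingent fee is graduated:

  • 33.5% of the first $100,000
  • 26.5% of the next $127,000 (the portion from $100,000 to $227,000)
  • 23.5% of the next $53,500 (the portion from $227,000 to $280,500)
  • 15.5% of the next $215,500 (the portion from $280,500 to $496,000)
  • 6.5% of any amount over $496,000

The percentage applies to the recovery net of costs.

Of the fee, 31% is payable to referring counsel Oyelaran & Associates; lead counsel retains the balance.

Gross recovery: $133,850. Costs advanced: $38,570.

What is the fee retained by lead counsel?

Fee base (net of costs): $133,850 − $38,570 = $95,280
First $95,280 at 33.5% = $31,918.80
Referral share: 31% of $31,918.80 = $9,894.83; lead counsel retains $31,918.80 − $9,894.83 = $22,023.97.

$22,023.97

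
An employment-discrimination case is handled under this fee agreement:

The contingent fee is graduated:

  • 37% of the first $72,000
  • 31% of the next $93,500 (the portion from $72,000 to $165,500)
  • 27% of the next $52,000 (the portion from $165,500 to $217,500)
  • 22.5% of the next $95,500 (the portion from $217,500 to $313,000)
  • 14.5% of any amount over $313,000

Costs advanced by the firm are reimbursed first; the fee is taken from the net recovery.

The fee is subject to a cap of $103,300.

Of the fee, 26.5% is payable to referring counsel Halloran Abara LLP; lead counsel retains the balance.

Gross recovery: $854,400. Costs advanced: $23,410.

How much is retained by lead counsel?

Fee base (net of costs): $854,400 − $23,410 = $830,990
First $72,000 at 37% = $26,640.00
Next $93,500 at 31% = $28,985.00
Next $52,000 at 27% = $14,040.00
Next $95,500 at 22.5% = $21,487.50
Remaining $517,990 at 14.5% = $75,108.55
Fee: $26,640.00 + $28,985.00 + $14,040.00 + $21,487.50 + $75,108.55 = $166,261.05
$166,261.05 exceeds the $103,300 cap, so the fee is capped at $103,300.00.
Referral share: 26.5% of $103,300.00 = $27,374.50; lead counsel retains $103,300.00 − $27,374.50 = $75,925.50.

$75,925.50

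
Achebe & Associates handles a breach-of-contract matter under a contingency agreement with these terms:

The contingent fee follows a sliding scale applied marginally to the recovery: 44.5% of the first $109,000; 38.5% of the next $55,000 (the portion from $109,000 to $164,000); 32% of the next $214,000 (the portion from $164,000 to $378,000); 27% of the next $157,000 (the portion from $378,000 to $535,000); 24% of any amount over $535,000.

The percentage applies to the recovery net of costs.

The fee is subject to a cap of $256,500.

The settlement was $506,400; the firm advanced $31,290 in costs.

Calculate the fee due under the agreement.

$164,379.70

Fee base (net of costs): $506,400 − $31,290 = $475,110
First $109,000 at 44.5% = $48,505.00
Next $55,000 at 38.5% = $21,175.00
Next $214,000 at 32% = $68,480.00
Remaining $97,110 at 27% = $26,219.70
Fee: $48,505.00 + $21,175.00 + $68,480.00 + $26,219.70 = $164,379.70
$164,379.70 is under the $256,500 cap.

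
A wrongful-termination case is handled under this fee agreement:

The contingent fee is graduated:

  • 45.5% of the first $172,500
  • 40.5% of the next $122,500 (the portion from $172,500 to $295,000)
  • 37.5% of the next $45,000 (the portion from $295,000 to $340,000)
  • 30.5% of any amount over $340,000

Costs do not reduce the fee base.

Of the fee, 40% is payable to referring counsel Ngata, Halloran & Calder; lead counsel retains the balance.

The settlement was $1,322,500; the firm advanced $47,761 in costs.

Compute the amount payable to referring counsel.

Fee base is the gross recovery, $1,322,500; costs are reimbursed separately.
First $172,500 at 45.5% = $78,487.50
Next $122,500 at 40.5% = $49,612.50
Next $45,000 at 37.5% = $16,875.00
Remaining $982,500 at 30.5% = $299,662.50
Fee: $78,487.50 + $49,612.50 + $16,875.00 + $299,662.50 = $444,637.50
Referral share: 40% of $444,637.50 = $177,855.00; lead counsel retains $444,637.50 − $177,855.00 = $266,782.50.

$177,855.00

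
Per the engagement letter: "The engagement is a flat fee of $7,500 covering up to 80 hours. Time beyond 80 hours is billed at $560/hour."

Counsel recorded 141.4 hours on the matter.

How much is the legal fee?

Flat fee: $7,500.00
Excess hours: 141.4 − 80 = 61.4
Overrun: 61.4 × $560 = $34,384.00
Total: $7,500.00 + $34,384.00 = $41,884.00

$41,884.00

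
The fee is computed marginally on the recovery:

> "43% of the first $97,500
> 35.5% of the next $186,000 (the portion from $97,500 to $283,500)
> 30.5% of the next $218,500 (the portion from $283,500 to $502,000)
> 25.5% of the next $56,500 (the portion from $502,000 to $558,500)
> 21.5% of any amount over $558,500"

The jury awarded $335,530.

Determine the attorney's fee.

$123,824.15

First $97,500 at 43% = $41,925.00
Next $186,000 at 35.5% = $66,030.00
Remaining $52,030 at 30.5% = $15,869.15
Fee: $41,925.00 + $66,030.00 + $15,869.15 = $123,824.15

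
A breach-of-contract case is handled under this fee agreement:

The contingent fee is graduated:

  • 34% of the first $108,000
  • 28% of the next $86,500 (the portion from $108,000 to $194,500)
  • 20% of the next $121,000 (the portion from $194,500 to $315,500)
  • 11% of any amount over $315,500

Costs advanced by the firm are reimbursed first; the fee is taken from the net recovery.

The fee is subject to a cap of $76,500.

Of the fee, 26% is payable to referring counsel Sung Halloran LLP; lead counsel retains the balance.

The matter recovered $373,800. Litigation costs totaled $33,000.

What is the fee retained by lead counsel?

$56,610.00

Fee base (net of costs): $373,800 − $33,000 = $340,800
First $108,000 at 34% = $36,720.00
Next $86,500 at 28% = $24,220.00
Next $121,000 at 20% = $24,200.00
Remaining $25,300 at 11% = $2,783.00
Fee: $36,720.00 + $24,220.00 + $24,200.00 + $2,783.00 = $87,923.00
$87,923.00 exceeds the $76,500 cap, so the fee is capped at $76,500.00.
Referral share: 26% of $76,500.00 = $19,890.00; lead counsel retains $76,500.00 − $19,890.00 = $56,610.00.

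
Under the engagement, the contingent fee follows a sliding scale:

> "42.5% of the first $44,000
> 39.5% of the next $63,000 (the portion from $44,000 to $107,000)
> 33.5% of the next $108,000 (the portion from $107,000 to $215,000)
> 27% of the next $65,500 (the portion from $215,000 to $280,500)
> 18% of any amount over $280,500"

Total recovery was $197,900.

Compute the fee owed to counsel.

$74,036.50

First $44,000 at 42.5% = $18,700.00
Next $63,000 at 39.5% = $24,885.00
Remaining $90,900 at 33.5% = $30,451.50
Fee: $18,700.00 + $24,885.00 + $30,451.50 = $74,036.50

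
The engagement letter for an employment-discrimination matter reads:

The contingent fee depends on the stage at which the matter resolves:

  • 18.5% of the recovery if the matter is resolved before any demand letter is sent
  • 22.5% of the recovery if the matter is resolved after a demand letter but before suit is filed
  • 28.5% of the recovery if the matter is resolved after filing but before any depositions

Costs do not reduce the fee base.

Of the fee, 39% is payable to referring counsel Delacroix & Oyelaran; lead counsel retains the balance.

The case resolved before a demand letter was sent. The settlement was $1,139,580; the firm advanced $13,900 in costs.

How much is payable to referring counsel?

Fee base is the gross recovery, $1,139,580; costs are reimbursed separately.
The matter resolved before a demand letter was sent, so the 18.5% rate applies.
$1,139,580 × 18.5% = $210,822.30
Referral share: 39% of $210,822.30 = $82,220.70; lead counsel retains $210,822.30 − $82,220.70 = $128,601.60.

$82,220.70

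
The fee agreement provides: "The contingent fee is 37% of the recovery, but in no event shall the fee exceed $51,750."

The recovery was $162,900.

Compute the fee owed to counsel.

$51,750.00

37% of $162,900 = $60,273.00
That exceeds the $51,750 cap, so the fee is capped at $51,750.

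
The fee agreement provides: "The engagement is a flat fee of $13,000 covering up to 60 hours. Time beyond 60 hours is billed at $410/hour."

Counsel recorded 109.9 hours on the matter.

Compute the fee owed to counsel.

Flat fee: $13,000.00
Excess hours: 109.9 − 60 = 49.9
Overrun: 49.9 × $410 = $20,459.00
Total: $13,000.00 + $20,459.00 = $33,459.00

$33,459.00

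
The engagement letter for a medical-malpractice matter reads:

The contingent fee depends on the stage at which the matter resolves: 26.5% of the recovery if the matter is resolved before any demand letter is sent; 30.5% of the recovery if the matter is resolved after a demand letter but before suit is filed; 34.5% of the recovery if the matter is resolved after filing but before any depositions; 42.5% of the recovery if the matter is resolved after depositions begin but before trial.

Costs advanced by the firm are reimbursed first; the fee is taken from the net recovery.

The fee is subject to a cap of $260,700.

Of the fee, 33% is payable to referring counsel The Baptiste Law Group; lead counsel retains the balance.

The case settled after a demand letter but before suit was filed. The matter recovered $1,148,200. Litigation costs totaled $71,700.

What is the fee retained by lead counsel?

$174,669.00

Fee base (net of costs): $1,148,200 − $71,700 = $1,076,500
The matter settled after a demand letter but before suit was filed, so the 30.5% rate applies.
$1,076,500 × 30.5% = $328,332.50
$328,332.50 exceeds the $260,700 cap, so the fee is capped at $260,700.00.
Referral share: 33% of $260,700.00 = $86,031.00; lead counsel retains $260,700.00 − $86,031.00 = $174,669.00.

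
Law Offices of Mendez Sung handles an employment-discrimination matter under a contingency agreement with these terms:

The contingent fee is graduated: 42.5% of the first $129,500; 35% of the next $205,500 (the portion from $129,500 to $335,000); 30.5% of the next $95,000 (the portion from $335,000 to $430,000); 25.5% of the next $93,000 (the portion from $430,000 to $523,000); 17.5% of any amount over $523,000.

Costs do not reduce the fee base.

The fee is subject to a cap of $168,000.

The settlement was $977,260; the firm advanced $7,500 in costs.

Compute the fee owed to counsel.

$168,000.00

Fee base is the gross recovery, $977,260; costs are reimbursed separately.
First $129,500 at 42.5% = $55,037.50
Next $205,500 at 35% = $71,925.00
Next $95,000 at 30.5% = $28,975.00
Next $93,000 at 25.5% = $23,715.00
Remaining $454,260 at 17.5% = $79,495.50
Fee: $55,037.50 + $71,925.00 + $28,975.00 + $23,715.00 + $79,495.50 = $259,148.00
$259,148.00 exceeds the $168,000 cap, so the fee is capped at $168,000.00.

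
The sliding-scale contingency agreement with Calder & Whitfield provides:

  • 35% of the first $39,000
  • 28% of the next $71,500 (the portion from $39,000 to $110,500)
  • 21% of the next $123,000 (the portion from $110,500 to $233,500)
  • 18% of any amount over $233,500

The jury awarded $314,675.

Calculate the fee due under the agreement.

$74,111.50

First $39,000 at 35% = $13,650.00
Next $71,500 at 28% = $20,020.00
Next $123,000 at 21% = $25,830.00
Remaining $81,175 at 18% = $14,611.50
Fee: $13,650.00 + $20,020.00 + $25,830.00 + $14,611.50 = $74,111.50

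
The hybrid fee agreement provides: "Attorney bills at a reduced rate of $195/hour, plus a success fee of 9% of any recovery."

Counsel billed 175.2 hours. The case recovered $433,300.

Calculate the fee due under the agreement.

Hourly: 175.2 × $195 = $34,164.00
Success fee: 9% of $433,300 = $38,997.00
Total: $34,164.00 + $38,997.00 = $73,161.00

$73,161.00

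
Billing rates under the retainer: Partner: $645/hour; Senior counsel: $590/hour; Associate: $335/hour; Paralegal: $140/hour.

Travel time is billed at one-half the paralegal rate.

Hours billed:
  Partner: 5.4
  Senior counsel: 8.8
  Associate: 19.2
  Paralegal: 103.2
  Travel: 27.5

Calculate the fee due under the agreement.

$31,480.00

Partner: 5.4 × $645 = $3,483.00
Senior counsel: 8.8 × $590 = $5,192.00
Associate: 19.2 × $335 = $6,432.00
Paralegal: 103.2 × $140 = $14,448.00
Subtotal: $3,483.00 + $5,192.00 + $6,432.00 + $14,448.00 = $29,555.00
Travel: 27.5 × ($140 ÷ 2) = 27.5 × $70.00 = $1,925.00
Total: $29,555.00 + $1,925.00 = $31,480.00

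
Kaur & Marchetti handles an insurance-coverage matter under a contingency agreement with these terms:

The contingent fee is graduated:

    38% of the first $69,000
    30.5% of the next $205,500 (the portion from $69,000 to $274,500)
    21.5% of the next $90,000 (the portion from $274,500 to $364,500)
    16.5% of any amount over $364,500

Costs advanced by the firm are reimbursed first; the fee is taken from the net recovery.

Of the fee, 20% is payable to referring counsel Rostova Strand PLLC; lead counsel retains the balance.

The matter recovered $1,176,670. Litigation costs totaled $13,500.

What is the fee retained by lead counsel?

$192,022.44

Fee base (net of costs): $1,176,670 − $13,500 = $1,163,170
First $69,000 at 38% = $26,220.00
Next $205,500 at 30.5% = $62,677.50
Next $90,000 at 21.5% = $19,350.00
Remaining $798,670 at 16.5% = $131,780.55
Fee: $26,220.00 + $62,677.50 + $19,350.00 + $131,780.55 = $240,028.05
Referral share: 20% of $240,028.05 = $48,005.61; lead counsel retains $240,028.05 − $48,005.61 = $192,022.44.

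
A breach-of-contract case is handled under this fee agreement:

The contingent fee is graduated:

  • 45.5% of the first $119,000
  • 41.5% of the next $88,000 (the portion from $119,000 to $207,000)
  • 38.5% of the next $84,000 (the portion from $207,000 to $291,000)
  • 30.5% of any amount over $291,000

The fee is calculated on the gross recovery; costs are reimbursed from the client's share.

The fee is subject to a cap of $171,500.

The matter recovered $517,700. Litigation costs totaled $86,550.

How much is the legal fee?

$171,500.00

Fee base is the gross recovery, $517,700; costs are reimbursed separately.
First $119,000 at 45.5% = $54,145.00
Next $88,000 at 41.5% = $36,520.00
Next $84,000 at 38.5% = $32,340.00
Remaining $226,700 at 30.5% = $69,143.50
Fee: $54,145.00 + $36,520.00 + $32,340.00 + $69,143.50 = $192,148.50
$192,148.50 exceeds the $171,500 cap, so the fee is capped at $171,500.00.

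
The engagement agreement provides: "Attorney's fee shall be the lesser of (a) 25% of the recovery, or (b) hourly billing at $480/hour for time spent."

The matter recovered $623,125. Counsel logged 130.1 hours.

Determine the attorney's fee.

$62,448.00

(a) 25% of $623,125 = $155,781.25
(b) 130.1 × $480 = $62,448.00
The lesser is (b): $62,448.00.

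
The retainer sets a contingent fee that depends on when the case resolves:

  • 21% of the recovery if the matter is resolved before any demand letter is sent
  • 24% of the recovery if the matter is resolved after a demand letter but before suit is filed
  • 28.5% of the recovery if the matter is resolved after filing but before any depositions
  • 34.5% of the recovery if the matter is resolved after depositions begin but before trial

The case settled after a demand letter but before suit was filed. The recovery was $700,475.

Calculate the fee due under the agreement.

The matter settled after a demand letter but before suit was filed, so the 24% rate applies.
$700,475 × 24% = $168,114.00

$168,114.00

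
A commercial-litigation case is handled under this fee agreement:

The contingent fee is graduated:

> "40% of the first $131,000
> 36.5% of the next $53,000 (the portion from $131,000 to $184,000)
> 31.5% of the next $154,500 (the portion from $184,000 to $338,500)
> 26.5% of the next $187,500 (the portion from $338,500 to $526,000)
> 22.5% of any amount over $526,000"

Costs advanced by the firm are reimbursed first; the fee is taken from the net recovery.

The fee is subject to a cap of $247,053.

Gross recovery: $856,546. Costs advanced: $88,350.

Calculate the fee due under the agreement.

Fee base (net of costs): $856,546 − $88,350 = $768,196
First $131,000 at 40% = $52,400.00
Next $53,000 at 36.5% = $19,345.00
Next $154,500 at 31.5% = $48,667.50
Next $187,500 at 26.5% = $49,687.50
Remaining $242,196 at 22.5% = $54,494.10
Fee: $52,400.00 + $19,345.00 + $48,667.50 + $49,687.50 + $54,494.10 = $224,594.10
$224,594.10 is under the $247,053 cap.

$224,594.10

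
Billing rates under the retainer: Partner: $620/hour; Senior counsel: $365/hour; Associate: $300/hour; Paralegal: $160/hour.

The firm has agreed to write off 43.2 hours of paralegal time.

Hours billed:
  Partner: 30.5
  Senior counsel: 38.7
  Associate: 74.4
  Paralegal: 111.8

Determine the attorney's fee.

Partner: 30.5 × $620 = $18,910.00
Senior counsel: 38.7 × $365 = $14,125.50
Associate: 74.4 × $300 = $22,320.00
Paralegal: 111.8 × $160 = $17,888.00
Subtotal: $73,243.50
Write-off: 43.2 × $160 = $6,912.00
Total: $73,243.50 − $6,912.00 = $66,331.50

$66,331.50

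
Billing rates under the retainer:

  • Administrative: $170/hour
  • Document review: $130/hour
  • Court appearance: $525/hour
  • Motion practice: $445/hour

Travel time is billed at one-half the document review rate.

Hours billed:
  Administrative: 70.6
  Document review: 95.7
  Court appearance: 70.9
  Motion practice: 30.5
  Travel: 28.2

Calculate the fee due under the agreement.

$77,071.00

Administrative: 70.6 × $170 = $12,002.00
Document review: 95.7 × $130 = $12,441.00
Court appearance: 70.9 × $525 = $37,222.50
Motion practice: 30.5 × $445 = $13,572.50
Subtotal: $12,002.00 + $12,441.00 + $37,222.50 + $13,572.50 = $75,238.00
Travel: 28.2 × ($130 ÷ 2) = 28.2 × $65.00 = $1,833.00
Total: $75,238.00 + $1,833.00 = $77,071.00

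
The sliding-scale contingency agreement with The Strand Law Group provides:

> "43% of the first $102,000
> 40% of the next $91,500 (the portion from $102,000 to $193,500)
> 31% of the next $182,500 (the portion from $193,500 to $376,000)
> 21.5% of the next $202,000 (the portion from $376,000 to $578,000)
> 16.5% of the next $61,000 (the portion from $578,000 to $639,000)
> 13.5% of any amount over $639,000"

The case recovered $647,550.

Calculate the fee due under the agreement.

$191,684.25

First $102,000 at 43% = $43,860.00
Next $91,500 at 40% = $36,600.00
Next $182,500 at 31% = $56,575.00
Next $202,000 at 21.5% = $43,430.00
Next $61,000 at 16.5% = $10,065.00
Remaining $8,550 at 13.5% = $1,154.25
Fee: $43,860.00 + $36,600.00 + $56,575.00 + $43,430.00 + $10,065.00 + $1,154.25 = $191,684.25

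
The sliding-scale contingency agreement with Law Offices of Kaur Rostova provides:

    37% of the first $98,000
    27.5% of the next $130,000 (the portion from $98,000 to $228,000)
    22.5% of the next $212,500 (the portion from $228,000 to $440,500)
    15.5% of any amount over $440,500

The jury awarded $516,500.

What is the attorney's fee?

$131,602.50

First $98,000 at 37% = $36,260.00
Next $130,000 at 27.5% = $35,750.00
Next $212,500 at 22.5% = $47,812.50
Remaining $76,000 at 15.5% = $11,780.00
Fee: $36,260.00 + $35,750.00 + $47,812.50 + $11,780.00 = $131,602.50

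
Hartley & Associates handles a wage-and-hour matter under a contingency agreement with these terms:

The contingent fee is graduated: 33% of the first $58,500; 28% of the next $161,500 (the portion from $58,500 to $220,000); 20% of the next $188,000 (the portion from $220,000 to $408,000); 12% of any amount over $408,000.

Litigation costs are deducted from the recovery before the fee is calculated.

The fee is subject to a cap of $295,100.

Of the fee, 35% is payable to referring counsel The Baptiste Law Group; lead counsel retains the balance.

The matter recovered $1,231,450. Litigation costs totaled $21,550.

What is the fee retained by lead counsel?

$128,929.45

Fee base (net of costs): $1,231,450 − $21,550 = $1,209,900
First $58,500 at 33% = $19,305.00
Next $161,500 at 28% = $45,220.00
Next $188,000 at 20% = $37,600.00
Remaining $801,900 at 12% = $96,228.00
Fee: $19,305.00 + $45,220.00 + $37,600.00 + $96,228.00 = $198,353.00
$198,353.00 is under the $295,100 cap.
Referral share: 35% of $198,353.00 = $69,423.55; lead counsel retains $198,353.00 − $69,423.55 = $128,929.45.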